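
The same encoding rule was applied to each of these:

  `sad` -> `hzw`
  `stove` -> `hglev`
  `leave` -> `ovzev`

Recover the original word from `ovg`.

Letters are reflected about the middle of the alphabet (position → 25−position): Atbash.
Undoing it on ovg: o↔l, v↔e, g↔t.

let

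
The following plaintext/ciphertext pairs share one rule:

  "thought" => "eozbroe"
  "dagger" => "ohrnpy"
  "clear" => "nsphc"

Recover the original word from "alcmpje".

Shifts by position in thought: pos 0: t→e (+11), pos 1: h→o (+7), pos 2: o→z (+11), pos 3: u→b (+7) — repeating every 2. The shifts repeat in a cycle of length 2: positions 0,1,… shift by +11, +7, then the pattern repeats.
Undoing it on alcmpje: a−11=p, l−7=e, c−11=r, m−7=f, p−11=e, j−7=c, e−11=t.

perfect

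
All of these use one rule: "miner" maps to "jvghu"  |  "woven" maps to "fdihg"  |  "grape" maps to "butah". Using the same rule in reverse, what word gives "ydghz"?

honey

m(12)→j(9) and i(8)→v(21) fit y≡23x+19 (mod 26); the inverse of 23 mod 26 is 17. Each letter's alphabet position (a=0..z=25) is mapped through 23·x+19 mod 26 — an affine cipher.
Reversing it on ydghz: y(24)→17·(24−19)≡7=h; d(3)→17·(3−19)≡14=o; g(6)→17·(6−19)≡13=n; h(7)→17·(7−19)≡4=e; z(25)→17·(25−19)≡24=y (all mod 26).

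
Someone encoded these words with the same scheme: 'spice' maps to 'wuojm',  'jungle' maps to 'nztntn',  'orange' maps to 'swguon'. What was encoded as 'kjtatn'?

gentle

In spice: s→w is +4, p→u is +5, i→o is +6, c→j is +7 — the shift increases by 1 each position. The shift increases by 1 at each position, starting from +4: 4, 5, 6, ….
Undoing it on kjtatn: k−4=g, j−5=e, t−6=n, a−7=t, t−8=l, n−9=e.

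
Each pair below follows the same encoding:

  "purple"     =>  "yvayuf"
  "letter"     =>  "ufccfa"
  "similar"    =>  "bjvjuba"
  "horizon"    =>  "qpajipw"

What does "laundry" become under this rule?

The shift depends on letter class: consonant p→y is +9, but vowel u→v is +1. Vowels shift forward by 1 and consonants shift forward by 9.
On laundry: l(cons)+9=u, a(vowel)+1=b, u(vowel)+1=v, n(cons)+9=w, d(cons)+9=m, r(cons)+9=a, y(cons)+9=h.

ubvwmah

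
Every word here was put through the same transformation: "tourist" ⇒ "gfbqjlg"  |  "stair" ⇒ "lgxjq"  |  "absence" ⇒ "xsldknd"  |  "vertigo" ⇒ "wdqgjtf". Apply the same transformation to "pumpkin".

t(19)→g(6) and o(14)→f(5) fit y≡21x+23 (mod 26); the inverse of 21 mod 26 is 5. This is an affine cipher: with a=0,…,z=25, each position x becomes (21x+23) mod 26.
For pumpkin: p(15)→21·15+23≡0=a; u(20)→21·20+23≡1=b; m(12)→21·12+23≡15=p; p(15)→21·15+23≡0=a; k(10)→21·10+23≡25=z; i(8)→21·8+23≡9=j; n(13)→21·13+23≡10=k (all mod 26).

abpazjk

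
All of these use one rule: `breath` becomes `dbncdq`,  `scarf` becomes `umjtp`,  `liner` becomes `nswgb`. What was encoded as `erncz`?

Shifts by position in breath: pos 0: b→d (+2), pos 1: r→b (+10), pos 2: e→n (+9), pos 3: a→c (+2), pos 4: t→d (+10), pos 5: h→q (+9) — repeating every 3. It's a Vigenère-style cipher with numeric key [2,10,9]: position i shifts by key[i mod 3].
Decoding erncz: e−2=c, r−10=h, n−9=e, c−2=a, z−10=p.

cheap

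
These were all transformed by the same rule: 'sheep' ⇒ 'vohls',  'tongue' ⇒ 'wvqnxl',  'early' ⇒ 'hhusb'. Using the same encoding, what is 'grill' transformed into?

jylso

It's a Vigenère-style cipher with numeric key [3,7]: position i shifts by key[i mod 2].
On grill: g+3=j, r+7=y, i+3=l, l+7=s, l+3=o.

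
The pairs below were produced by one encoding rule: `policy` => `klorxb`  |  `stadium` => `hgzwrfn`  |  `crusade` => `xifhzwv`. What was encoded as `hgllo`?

Each letter is replaced by its mirror in the alphabet: a↔z, b↔y, c↔x, and so on (the Atbash cipher).
Undoing it on hgllo: h↔s, g↔t, l↔o, l↔o, o↔l.

stool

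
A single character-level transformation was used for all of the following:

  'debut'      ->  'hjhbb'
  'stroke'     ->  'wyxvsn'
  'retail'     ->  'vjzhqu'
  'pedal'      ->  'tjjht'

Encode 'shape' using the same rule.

wmgwm

In debut: d→h is +4, e→j is +5, b→h is +6, u→b is +7 — the shift increases by 1 each position. Letter i (0-indexed) is shifted by i+4, so successive shifts are 4, 5, 6, ….
On shape: s+4=w, h+5=m, a+6=g, p+7=w, e+8=m.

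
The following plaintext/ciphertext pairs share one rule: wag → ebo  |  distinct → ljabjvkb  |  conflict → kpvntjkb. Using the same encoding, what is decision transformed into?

lfkjajpv

The shift depends on letter class: consonant w→e is +8, but vowel a→b is +1. Two shifts are in play — +1 for a/e/i/o/u, +8 for every other letter.
Applying it to decision: d(cons)+8=l, e(vowel)+1=f, c(cons)+8=k, i(vowel)+1=j, s(cons)+8=a, i(vowel)+1=j, o(vowel)+1=p, n(cons)+8=v.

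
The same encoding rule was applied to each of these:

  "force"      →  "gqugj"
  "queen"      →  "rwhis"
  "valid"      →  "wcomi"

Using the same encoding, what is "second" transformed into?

In force: f→g is +1, o→q is +2, r→u is +3, c→g is +4 — the shift increases by 1 each position. The shift increases by 1 at each position, starting from +1: 1, 2, 3, ….
Applying it to second: s+1=t, e+2=g, c+3=f, o+4=s, n+5=s, d+6=j.

tgfssj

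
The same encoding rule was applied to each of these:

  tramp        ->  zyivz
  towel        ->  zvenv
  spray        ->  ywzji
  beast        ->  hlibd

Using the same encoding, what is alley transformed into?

Each letter shifts forward by (position + 6), i.e. 6, 7, 8, … — the shift grows by one for each successive letter.
Applying it to alley: a+6=g, l+7=s, l+8=t, e+9=n, y+10=i.

gstni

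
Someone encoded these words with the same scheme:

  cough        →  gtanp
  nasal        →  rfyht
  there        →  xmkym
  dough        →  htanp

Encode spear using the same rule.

wukhz

In cough: c→g is +4, o→t is +5, u→a is +6, g→n is +7 — the shift increases by 1 each position. Each letter shifts forward by (position + 4), i.e. 4, 5, 6, … — the shift grows by one for each successive letter.
Applying it to spear: s+4=w, p+5=u, e+6=k, a+7=h, r+8=z.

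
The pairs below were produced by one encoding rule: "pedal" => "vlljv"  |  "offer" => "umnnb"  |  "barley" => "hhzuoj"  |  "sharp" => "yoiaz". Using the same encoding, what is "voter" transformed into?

bvbnb

In pedal: p→v is +6, e→l is +7, d→l is +8, a→j is +9 — the shift increases by 1 each position. Letter i (0-indexed) is shifted by i+6, so successive shifts are 6, 7, 8, ….
Applying it to voter: v+6=b, o+7=v, t+8=b, e+9=n, r+10=b.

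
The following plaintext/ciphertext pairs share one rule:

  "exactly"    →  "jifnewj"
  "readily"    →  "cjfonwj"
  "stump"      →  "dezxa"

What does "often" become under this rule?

tqejy

Two shifts are in play — +5 for a/e/i/o/u, +11 for every other letter.
Applying it to often: o(vowel)+5=t, f(cons)+11=q, t(cons)+11=e, e(vowel)+5=j, n(cons)+11=y.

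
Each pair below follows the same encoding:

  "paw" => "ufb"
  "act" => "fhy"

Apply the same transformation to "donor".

Compare letters: p→u is +5, a→f is +5, w→b is +5 — a constant shift. It's a constant shift of +5 (ROT5).
For donor: d+5=i, o+5=t, n+5=s, o+5=t, r+5=w.

itstw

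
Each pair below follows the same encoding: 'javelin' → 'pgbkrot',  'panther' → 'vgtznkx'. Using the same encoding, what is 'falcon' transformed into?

lgriut

Compare letters: j→p is +6, a→g is +6, v→b is +6 — a constant shift. This is a Caesar cipher with shift 6.
For falcon: f+6=l, a+6=g, l+6=r, c+6=i, o+6=u, n+6=t.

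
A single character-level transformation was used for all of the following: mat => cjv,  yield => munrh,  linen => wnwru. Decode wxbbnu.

lesson

The output letters match the input read backwards, each shifted +9: mat reversed is tam. Two steps: reverse the string, then apply a Caesar shift of +9.
Undoing it on wxbbnu: shift back: w−9=n, x−9=o, b−9=s, b−9=s, n−9=e, u−9=l → nossel; then reverse → lesson.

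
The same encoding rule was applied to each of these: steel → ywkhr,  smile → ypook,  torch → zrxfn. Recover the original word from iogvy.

Shifts by position in steel: pos 0: s→y (+6), pos 1: t→w (+3), pos 2: e→k (+6), pos 3: e→h (+3) — repeating every 2. The shifts repeat in a cycle of length 2: positions 0,1,… shift by +6, +3, then the pattern repeats.
Decoding iogvy: i−6=c, o−3=l, g−6=a, v−3=s, y−6=s.

class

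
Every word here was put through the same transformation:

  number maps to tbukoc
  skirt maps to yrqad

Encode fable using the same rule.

lhjuo

In number: n→t is +6, u→b is +7, m→u is +8, b→k is +9 — the shift increases by 1 each position. The shift increases by 1 at each position, starting from +6: 6, 7, 8, ….
Applying it to fable: f+6=l, a+7=h, b+8=j, l+9=u, e+10=o.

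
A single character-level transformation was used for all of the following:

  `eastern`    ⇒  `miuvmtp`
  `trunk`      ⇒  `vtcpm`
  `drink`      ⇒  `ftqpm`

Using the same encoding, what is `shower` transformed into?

The shift depends on letter class: consonant s→u is +2, but vowel e→m is +8. Two shifts are in play — +8 for a/e/i/o/u, +2 for every other letter.
On shower: s(cons)+2=u, h(cons)+2=j, o(vowel)+8=w, w(cons)+2=y, e(vowel)+8=m, r(cons)+2=t.

ujwymt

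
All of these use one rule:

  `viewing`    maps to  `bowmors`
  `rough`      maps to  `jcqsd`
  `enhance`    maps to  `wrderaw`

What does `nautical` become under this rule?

reqfoaev

Each letter's alphabet position (a=0..z=25) is mapped through 11·x+4 mod 26 — an affine cipher.
For nautical: n(13)→11·13+4≡17=r; a(0)→11·0+4≡4=e; u(20)→11·20+4≡16=q; t(19)→11·19+4≡5=f; i(8)→11·8+4≡14=o; c(2)→11·2+4≡0=a; a(0)→11·0+4≡4=e; l(11)→11·11+4≡21=v (all mod 26).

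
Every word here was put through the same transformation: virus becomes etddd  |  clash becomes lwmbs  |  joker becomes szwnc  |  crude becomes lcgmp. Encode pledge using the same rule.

ywqmrq

Shifts by position in virus: pos 0: v→e (+9), pos 1: i→t (+11), pos 2: r→d (+12), pos 3: u→d (+9), pos 4: s→d (+11) — repeating every 3. A repeating key of period 3 is used — shifts +9, +11, +12 over and over.
On pledge: p+9=y, l+11=w, e+12=q, d+9=m, g+11=r, e+12=q.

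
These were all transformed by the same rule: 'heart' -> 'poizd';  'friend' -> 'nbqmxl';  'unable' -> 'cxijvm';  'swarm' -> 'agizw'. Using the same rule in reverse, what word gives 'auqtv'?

skill

Shifts by position in heart: pos 0: h→p (+8), pos 1: e→o (+10), pos 2: a→i (+8), pos 3: r→z (+8), pos 4: t→d (+10) — repeating every 3. The shifts repeat in a cycle of length 3: positions 0,1,… shift by +8, +10, +8, then the pattern repeats.
Reversing it on auqtv: a−8=s, u−10=k, q−8=i, t−8=l, v−10=l.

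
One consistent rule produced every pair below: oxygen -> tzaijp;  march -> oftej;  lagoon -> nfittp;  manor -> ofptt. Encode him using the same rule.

jno

The shift depends on letter class: consonant x→z is +2, but vowel o→t is +5. The rule splits by letter class: vowels +5, consonants +2.
Applying it to him: h(cons)+2=j, i(vowel)+5=n, m(cons)+2=o.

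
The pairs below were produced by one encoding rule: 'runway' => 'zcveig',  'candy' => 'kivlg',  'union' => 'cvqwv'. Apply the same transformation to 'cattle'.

kibbtm

Compare letters: r→z is +8, u→c is +8, n→v is +8 — a constant shift. This is a Caesar cipher with shift 8.
For cattle: c+8=k, a+8=i, t+8=b, t+8=b, l+8=t, e+8=m.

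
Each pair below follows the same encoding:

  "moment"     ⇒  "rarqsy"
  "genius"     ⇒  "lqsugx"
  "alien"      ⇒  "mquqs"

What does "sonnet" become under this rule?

The shift depends on letter class: consonant m→r is +5, but vowel o→a is +12. The rule splits by letter class: vowels +12, consonants +5.
For sonnet: s(cons)+5=x, o(vowel)+12=a, n(cons)+5=s, n(cons)+5=s, e(vowel)+12=q, t(cons)+5=y.

xassqy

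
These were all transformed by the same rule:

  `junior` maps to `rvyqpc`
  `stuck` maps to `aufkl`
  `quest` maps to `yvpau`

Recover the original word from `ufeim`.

Shifts by position in junior: pos 0: j→r (+8), pos 1: u→v (+1), pos 2: n→y (+11), pos 3: i→q (+8), pos 4: o→p (+1), pos 5: r→c (+11) — repeating every 3. The shifts repeat in a cycle of length 3: positions 0,1,… shift by +8, +1, +11, then the pattern repeats.
Undoing it on ufeim: u−8=m, f−1=e, e−11=t, i−8=a, m−1=l.

metal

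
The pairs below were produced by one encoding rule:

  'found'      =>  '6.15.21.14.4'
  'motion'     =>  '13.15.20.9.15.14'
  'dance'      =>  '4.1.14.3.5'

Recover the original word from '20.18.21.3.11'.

f is letter #6 and maps to 6: an offset of 0. Each letter is replaced by its alphabet position (a=1, b=2, …, z=26).
Decoding 20.18.21.3.11: 20=t, 18=r, 21=u, 3=c, 11=k.

truck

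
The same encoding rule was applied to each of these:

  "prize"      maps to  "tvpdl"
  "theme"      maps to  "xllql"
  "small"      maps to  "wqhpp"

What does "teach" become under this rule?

xlhgl

The shift depends on letter class: consonant p→t is +4, but vowel i→p is +7. Two shifts are in play — +7 for a/e/i/o/u, +4 for every other letter.
Applying it to teach: t(cons)+4=x, e(vowel)+7=l, a(vowel)+7=h, c(cons)+4=g, h(cons)+4=l.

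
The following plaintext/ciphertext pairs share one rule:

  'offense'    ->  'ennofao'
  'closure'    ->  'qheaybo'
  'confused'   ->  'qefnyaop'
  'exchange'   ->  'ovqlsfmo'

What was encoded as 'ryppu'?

buddy

This is an affine cipher: with a=0,…,z=25, each position x becomes (25x+18) mod 26.
Decoding ryppu: r(17)→25·(17−18)≡1=b; y(24)→25·(24−18)≡20=u; p(15)→25·(15−18)≡3=d; p(15)→25·(15−18)≡3=d; u(20)→25·(20−18)≡24=y (all mod 26).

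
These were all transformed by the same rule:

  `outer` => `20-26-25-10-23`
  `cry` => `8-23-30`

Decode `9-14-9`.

o is letter #15 and maps to 20: an offset of 5. Letters become their 1-based position plus 5 (so a→6, b→7, …).
Undoing it on 9-14-9: 9→(9−5)÷1=4=d, 14→(14−5)÷1=9=i, 9→(9−5)÷1=4=d.

did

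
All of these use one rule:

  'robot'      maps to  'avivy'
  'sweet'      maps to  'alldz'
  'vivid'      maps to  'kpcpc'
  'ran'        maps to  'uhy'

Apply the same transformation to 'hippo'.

The output letters match the input read backwards, each shifted +7: robot reversed is tobor. The word is reversed, then every letter is shifted forward by 7.
For hippo: reverse → oppih; then shift: o+7=v, p+7=w, p+7=w, i+7=p, h+7=o.

vwwpo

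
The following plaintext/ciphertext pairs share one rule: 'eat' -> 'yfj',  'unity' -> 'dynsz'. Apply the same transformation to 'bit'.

yng

The output letters match the input read backwards, each shifted +5: eat reversed is tae. Read the word backwards and shift each letter +5.
On bit: reverse → tib; then shift: t+5=y, i+5=n, b+5=g.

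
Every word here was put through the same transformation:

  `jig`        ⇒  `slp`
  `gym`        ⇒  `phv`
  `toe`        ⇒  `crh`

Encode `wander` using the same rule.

The shift depends on letter class: consonant j→s is +9, but vowel i→l is +3. Two shifts are in play — +3 for a/e/i/o/u, +9 for every other letter.
For wander: w(cons)+9=f, a(vowel)+3=d, n(cons)+9=w, d(cons)+9=m, e(vowel)+3=h, r(cons)+9=a.

fdwmha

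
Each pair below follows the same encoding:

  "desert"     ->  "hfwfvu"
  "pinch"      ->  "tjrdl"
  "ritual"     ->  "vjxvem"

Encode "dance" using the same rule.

Shifts by position in desert: pos 0: d→h (+4), pos 1: e→f (+1), pos 2: s→w (+4), pos 3: e→f (+1) — repeating every 2. It's a Vigenère-style cipher with numeric key [4,1]: position i shifts by key[i mod 2].
On dance: d+4=h, a+1=b, n+4=r, c+1=d, e+4=i.

hbrdi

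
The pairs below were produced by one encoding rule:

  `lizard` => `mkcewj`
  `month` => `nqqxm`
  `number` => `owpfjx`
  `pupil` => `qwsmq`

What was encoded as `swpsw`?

rumor

In lizard: l→m is +1, i→k is +2, z→c is +3, a→e is +4 — the shift increases by 1 each position. The shift increases by 1 at each position, starting from +1: 1, 2, 3, ….
Reversing it on swpsw: s−1=r, w−2=u, p−3=m, s−4=o, w−5=r.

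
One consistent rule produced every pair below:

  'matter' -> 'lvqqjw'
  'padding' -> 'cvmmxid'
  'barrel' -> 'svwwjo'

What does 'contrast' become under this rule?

pfiqwvtq

m(12)→l(11) and a(0)→v(21) fit y≡23x+21 (mod 26); the inverse of 23 mod 26 is 17. Treating letters as 0–25, the rule is x ↦ 23x + 21 (mod 26).
On contrast: c(2)→23·2+21≡15=p; o(14)→23·14+21≡5=f; n(13)→23·13+21≡8=i; t(19)→23·19+21≡16=q; r(17)→23·17+21≡22=w; a(0)→23·0+21≡21=v; s(18)→23·18+21≡19=t; t(19)→23·19+21≡16=q (all mod 26).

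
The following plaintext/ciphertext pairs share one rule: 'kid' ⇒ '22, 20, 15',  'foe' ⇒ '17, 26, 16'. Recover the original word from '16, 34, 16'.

k is letter #11 and maps to 22: an offset of 11. The number is (letter's place in the alphabet, a=1) + 11.
Decoding 16, 34, 16: 16→(16−11)÷1=5=e, 34→(34−11)÷1=23=w, 16→(16−11)÷1=5=e.

ewe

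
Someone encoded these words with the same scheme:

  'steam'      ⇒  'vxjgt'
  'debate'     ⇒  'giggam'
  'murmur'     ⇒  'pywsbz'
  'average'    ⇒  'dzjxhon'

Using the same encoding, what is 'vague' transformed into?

In steam: s→v is +3, t→x is +4, e→j is +5, a→g is +6 — the shift increases by 1 each position. Each letter shifts forward by (position + 3), i.e. 3, 4, 5, … — the shift grows by one for each successive letter.
Applying it to vague: v+3=y, a+4=e, g+5=l, u+6=a, e+7=l.

yelal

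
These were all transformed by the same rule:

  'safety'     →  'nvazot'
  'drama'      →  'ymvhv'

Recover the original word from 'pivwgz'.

Compare letters: s→n is +21, a→v is +21, f→a is +21 — a constant shift. It's a constant shift of +21 (ROT21).
Undoing it on pivwgz: p−21=u, i−21=n, v−21=a, w−21=b, g−21=l, z−21=e.

unable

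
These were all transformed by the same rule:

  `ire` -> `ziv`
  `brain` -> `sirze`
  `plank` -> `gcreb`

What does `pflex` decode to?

Every letter moves 17 places later in the alphabet, wrapping around z→a.
Undoing it on pflex: p−17=y, f−17=o, l−17=u, e−17=n, x−17=g.

young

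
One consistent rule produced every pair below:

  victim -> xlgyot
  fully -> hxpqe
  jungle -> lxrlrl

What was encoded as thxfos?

retail

In victim: v→x is +2, i→l is +3, c→g is +4, t→y is +5 — the shift increases by 1 each position. The shift increases by 1 at each position, starting from +2: 2, 3, 4, ….
Reversing it on thxfos: t−2=r, h−3=e, x−4=t, f−5=a, o−6=i, s−7=l.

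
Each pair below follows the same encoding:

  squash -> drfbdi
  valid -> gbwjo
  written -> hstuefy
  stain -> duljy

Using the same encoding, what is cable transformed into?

nbmmp

Shifts by position in squash: pos 0: s→d (+11), pos 1: q→r (+1), pos 2: u→f (+11), pos 3: a→b (+1) — repeating every 2. The shifts repeat in a cycle of length 2: positions 0,1,… shift by +11, +1, then the pattern repeats.
Applying it to cable: c+11=n, a+1=b, b+11=m, l+1=m, e+11=p.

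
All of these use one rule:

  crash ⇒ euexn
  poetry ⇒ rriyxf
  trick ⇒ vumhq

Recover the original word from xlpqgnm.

village

In crash: c→e is +2, r→u is +3, a→e is +4, s→x is +5 — the shift increases by 1 each position. Each letter shifts forward by (position + 2), i.e. 2, 3, 4, … — the shift grows by one for each successive letter.
Reversing it on xlpqgnm: x−2=v, l−3=i, p−4=l, q−5=l, g−6=a, n−7=g, m−8=e.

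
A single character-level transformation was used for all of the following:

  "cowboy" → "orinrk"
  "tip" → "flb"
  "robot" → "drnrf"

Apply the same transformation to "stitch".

The shift depends on letter class: consonant c→o is +12, but vowel o→r is +3. The rule splits by letter class: vowels +3, consonants +12.
On stitch: s(cons)+12=e, t(cons)+12=f, i(vowel)+3=l, t(cons)+12=f, c(cons)+12=o, h(cons)+12=t.

eflfot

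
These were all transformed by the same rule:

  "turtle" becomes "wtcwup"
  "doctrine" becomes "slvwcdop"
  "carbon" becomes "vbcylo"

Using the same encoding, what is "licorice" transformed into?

This is an affine cipher: with a=0,…,z=25, each position x becomes (23x+1) mod 26.
On licorice: l(11)→23·11+1≡20=u; i(8)→23·8+1≡3=d; c(2)→23·2+1≡21=v; o(14)→23·14+1≡11=l; r(17)→23·17+1≡2=c; i(8)→23·8+1≡3=d; c(2)→23·2+1≡21=v; e(4)→23·4+1≡15=p (all mod 26).

udvlcdvp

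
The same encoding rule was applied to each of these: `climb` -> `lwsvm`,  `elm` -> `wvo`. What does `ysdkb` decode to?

The word is reversed, then every letter is shifted forward by 10.
Reversing it on ysdkb: shift back: y−10=o, s−10=i, d−10=t, k−10=a, b−10=r → oitar; then reverse → ratio.

ratio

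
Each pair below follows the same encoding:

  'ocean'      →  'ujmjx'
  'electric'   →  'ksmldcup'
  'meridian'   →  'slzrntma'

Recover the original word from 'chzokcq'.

warfare

In ocean: o→u is +6, c→j is +7, e→m is +8, a→j is +9 — the shift increases by 1 each position. Each letter shifts forward by (position + 6), i.e. 6, 7, 8, … — the shift grows by one for each successive letter.
Reversing it on chzokcq: c−6=w, h−7=a, z−8=r, o−9=f, k−10=a, c−11=r, q−12=e.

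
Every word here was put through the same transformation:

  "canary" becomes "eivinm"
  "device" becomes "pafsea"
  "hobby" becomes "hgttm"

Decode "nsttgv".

c(2)→e(4) and a(0)→i(8) fit y≡11x+8 (mod 26); the inverse of 11 mod 26 is 19. Treating letters as 0–25, the rule is x ↦ 11x + 8 (mod 26).
Decoding nsttgv: n(13)→19·(13−8)≡17=r; s(18)→19·(18−8)≡8=i; t(19)→19·(19−8)≡1=b; t(19)→19·(19−8)≡1=b; g(6)→19·(6−8)≡14=o; v(21)→19·(21−8)≡13=n (all mod 26).

ribbon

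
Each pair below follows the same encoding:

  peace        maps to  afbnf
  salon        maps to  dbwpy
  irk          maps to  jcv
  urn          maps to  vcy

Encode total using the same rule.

epebw

The shift depends on letter class: consonant p→a is +11, but vowel e→f is +1. Vowels shift forward by 1 and consonants shift forward by 11.
For total: t(cons)+11=e, o(vowel)+1=p, t(cons)+11=e, a(vowel)+1=b, l(cons)+11=w.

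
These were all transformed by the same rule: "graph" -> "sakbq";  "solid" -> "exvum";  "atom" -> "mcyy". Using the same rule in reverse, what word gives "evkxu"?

Shifts by position in graph: pos 0: g→s (+12), pos 1: r→a (+9), pos 2: a→k (+10), pos 3: p→b (+12), pos 4: h→q (+9) — repeating every 3. The shifts repeat in a cycle of length 3: positions 0,1,… shift by +12, +9, +10, then the pattern repeats.
Reversing it on evkxu: e−12=s, v−9=m, k−10=a, x−12=l, u−9=l.

small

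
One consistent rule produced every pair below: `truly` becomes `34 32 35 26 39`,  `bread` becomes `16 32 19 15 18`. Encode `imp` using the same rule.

t is letter #20 and maps to 34: an offset of 14. The number is (letter's place in the alphabet, a=1) + 14.
For imp: i=9→23, m=13→27, p=16→30.

23 27 30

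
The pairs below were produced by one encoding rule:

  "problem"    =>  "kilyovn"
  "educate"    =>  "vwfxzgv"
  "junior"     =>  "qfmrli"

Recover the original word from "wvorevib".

Each letter is replaced by its mirror in the alphabet: a↔z, b↔y, c↔x, and so on (the Atbash cipher).
Decoding wvorevib: w↔d, v↔e, o↔l, r↔i, e↔v, v↔e, i↔r, b↔y.

delivery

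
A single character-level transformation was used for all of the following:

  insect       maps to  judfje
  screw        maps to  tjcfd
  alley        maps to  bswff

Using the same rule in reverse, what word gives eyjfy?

dryer

It's a Vigenère-style cipher with numeric key [1,7,11]: position i shifts by key[i mod 3].
Decoding eyjfy: e−1=d, y−7=r, j−11=y, f−1=e, y−7=r.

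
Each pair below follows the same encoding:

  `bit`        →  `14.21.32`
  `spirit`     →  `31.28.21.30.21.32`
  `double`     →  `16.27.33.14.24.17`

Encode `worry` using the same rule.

35.27.30.30.37

b is letter #2 and maps to 14: an offset of 12. Each letter is replaced by its alphabet position (a=1..z=26) + 12.
On worry: w=23→35, o=15→27, r=18→30, r=18→30, y=25→37.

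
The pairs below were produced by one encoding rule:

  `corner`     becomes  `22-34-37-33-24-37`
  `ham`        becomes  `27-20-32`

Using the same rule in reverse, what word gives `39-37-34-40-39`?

trout

c is letter #3 and maps to 22: an offset of 19. Letters become their 1-based position plus 19 (so a→20, b→21, …).
Reversing it on 39-37-34-40-39: 39→(39−19)÷1=20=t, 37→(37−19)÷1=18=r, 34→(34−19)÷1=15=o, 40→(40−19)÷1=21=u, 39→(39−19)÷1=20=t.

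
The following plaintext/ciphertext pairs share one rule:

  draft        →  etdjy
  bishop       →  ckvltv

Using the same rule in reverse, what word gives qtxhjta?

prudent

In draft: d→e is +1, r→t is +2, a→d is +3, f→j is +4 — the shift increases by 1 each position. The shift increases by 1 at each position, starting from +1: 1, 2, 3, ….
Undoing it on qtxhjta: q−1=p, t−2=r, x−3=u, h−4=d, j−5=e, t−6=n, a−7=t.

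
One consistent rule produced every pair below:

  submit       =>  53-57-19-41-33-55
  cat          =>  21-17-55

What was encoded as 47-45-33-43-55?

s(#19)→53 and u(#21)→57: differences scale by 2, so n = 2·pos + 15. With a=1..z=26, the number is 2·pos + 15.
Decoding 47-45-33-43-55: 47→(47−15)÷2=16=p, 45→(45−15)÷2=15=o, 33→(33−15)÷2=9=i, 43→(43−15)÷2=14=n, 55→(55−15)÷2=20=t.

point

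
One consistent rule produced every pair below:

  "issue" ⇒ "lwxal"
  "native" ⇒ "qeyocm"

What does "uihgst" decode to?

Letter i (0-indexed) is shifted by i+3, so successive shifts are 3, 4, 5, ….
Undoing it on uihgst: u−3=r, i−4=e, h−5=c, g−6=a, s−7=l, t−8=l.

recall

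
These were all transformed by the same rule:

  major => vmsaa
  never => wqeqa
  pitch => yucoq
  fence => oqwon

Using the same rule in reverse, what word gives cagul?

Shifts by position in major: pos 0: m→v (+9), pos 1: a→m (+12), pos 2: j→s (+9), pos 3: o→a (+12) — repeating every 2. It's a Vigenère-style cipher with numeric key [9,12]: position i shifts by key[i mod 2].
Decoding cagul: c−9=t, a−12=o, g−9=x, u−12=i, l−9=c.

toxic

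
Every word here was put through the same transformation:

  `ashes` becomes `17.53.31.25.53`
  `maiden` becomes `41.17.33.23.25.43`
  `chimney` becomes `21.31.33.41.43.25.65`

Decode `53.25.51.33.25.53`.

a(#1)→17 and s(#19)→53: differences scale by 2, so n = 2·pos + 15. The formula is n = 2×(alphabet index, a=1) + 15.
Reversing it on 53.25.51.33.25.53: 53→(53−15)÷2=19=s, 25→(25−15)÷2=5=e, 51→(51−15)÷2=18=r, 33→(33−15)÷2=9=i, 25→(25−15)÷2=5=e, 53→(53−15)÷2=19=s.

series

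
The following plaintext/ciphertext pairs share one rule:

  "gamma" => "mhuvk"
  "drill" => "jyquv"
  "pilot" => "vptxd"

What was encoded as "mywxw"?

groom

In gamma: g→m is +6, a→h is +7, m→u is +8, m→v is +9 — the shift increases by 1 each position. Each letter shifts forward by (position + 6), i.e. 6, 7, 8, … — the shift grows by one for each successive letter.
Decoding mywxw: m−6=g, y−7=r, w−8=o, x−9=o, w−10=m.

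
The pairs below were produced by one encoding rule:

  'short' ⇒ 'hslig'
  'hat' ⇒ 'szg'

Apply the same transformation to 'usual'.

Each pair mirrors across the alphabet (s↔h, h↔s, o↔l): positions sum to 25. Letters are reflected about the middle of the alphabet (position → 25−position): Atbash.
Applying it to usual: u↔f, s↔h, u↔f, a↔z, l↔o.

fhfzo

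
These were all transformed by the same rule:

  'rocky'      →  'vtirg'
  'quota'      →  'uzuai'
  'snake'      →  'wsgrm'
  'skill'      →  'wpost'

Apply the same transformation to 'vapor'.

zfvvz

In rocky: r→v is +4, o→t is +5, c→i is +6, k→r is +7 — the shift increases by 1 each position. Letter i (0-indexed) is shifted by i+4, so successive shifts are 4, 5, 6, ….
Applying it to vapor: v+4=z, a+5=f, p+6=v, o+7=v, r+8=z.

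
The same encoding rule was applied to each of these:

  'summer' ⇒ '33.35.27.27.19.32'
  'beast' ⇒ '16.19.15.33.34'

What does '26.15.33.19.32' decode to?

s is letter #19 and maps to 33: an offset of 14. Each letter is replaced by its alphabet position (a=1..z=26) + 14.
Reversing it on 26.15.33.19.32: 26→(26−14)÷1=12=l, 15→(15−14)÷1=1=a, 33→(33−14)÷1=19=s, 19→(19−14)÷1=5=e, 32→(32−14)÷1=18=r.

laser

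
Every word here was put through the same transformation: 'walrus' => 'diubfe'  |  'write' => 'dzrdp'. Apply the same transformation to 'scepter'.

zknzeqe

In walrus: w→d is +7, a→i is +8, l→u is +9, r→b is +10 — the shift increases by 1 each position. The shift increases by 1 at each position, starting from +7: 7, 8, 9, ….
For scepter: s+7=z, c+8=k, e+9=n, p+10=z, t+11=e, e+12=q, r+13=e.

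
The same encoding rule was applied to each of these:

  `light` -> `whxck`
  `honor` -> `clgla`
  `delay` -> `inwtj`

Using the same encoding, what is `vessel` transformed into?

unffnw

l(11)→w(22) and i(8)→h(7) fit y≡5x+19 (mod 26); the inverse of 5 mod 26 is 21. Each letter's alphabet position (a=0..z=25) is mapped through 5·x+19 mod 26 — an affine cipher.
For vessel: v(21)→5·21+19≡20=u; e(4)→5·4+19≡13=n; s(18)→5·18+19≡5=f; s(18)→5·18+19≡5=f; e(4)→5·4+19≡13=n; l(11)→5·11+19≡22=w (all mod 26).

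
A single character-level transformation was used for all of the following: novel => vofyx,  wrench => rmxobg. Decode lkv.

lab

The output letters match the input read backwards, each shifted +10: novel reversed is levon. Read the word backwards and shift each letter +10.
Decoding lkv: shift back: l−10=b, k−10=a, v−10=l → bal; then reverse → lab.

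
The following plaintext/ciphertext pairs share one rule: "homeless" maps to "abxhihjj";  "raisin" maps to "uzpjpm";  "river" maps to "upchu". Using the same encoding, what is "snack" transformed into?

h(7)→a(0) and o(14)→b(1) fit y≡15x+25 (mod 26); the inverse of 15 mod 26 is 7. Treating letters as 0–25, the rule is x ↦ 15x + 25 (mod 26).
Applying it to snack: s(18)→15·18+25≡9=j; n(13)→15·13+25≡12=m; a(0)→15·0+25≡25=z; c(2)→15·2+25≡3=d; k(10)→15·10+25≡19=t (all mod 26).

jmzdt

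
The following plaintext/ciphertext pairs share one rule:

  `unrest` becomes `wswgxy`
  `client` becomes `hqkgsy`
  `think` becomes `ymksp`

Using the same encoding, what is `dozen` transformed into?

iqegs

The shift depends on letter class: consonant n→s is +5, but vowel u→w is +2. Two shifts are in play — +2 for a/e/i/o/u, +5 for every other letter.
Applying it to dozen: d(cons)+5=i, o(vowel)+2=q, z(cons)+5=e, e(vowel)+2=g, n(cons)+5=s.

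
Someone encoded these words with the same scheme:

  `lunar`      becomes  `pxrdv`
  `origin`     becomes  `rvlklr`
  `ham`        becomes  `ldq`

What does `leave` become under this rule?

phdzh

The shift depends on letter class: consonant l→p is +4, but vowel u→x is +3. Vowels shift forward by 3 and consonants shift forward by 4.
On leave: l(cons)+4=p, e(vowel)+3=h, a(vowel)+3=d, v(cons)+4=z, e(vowel)+3=h.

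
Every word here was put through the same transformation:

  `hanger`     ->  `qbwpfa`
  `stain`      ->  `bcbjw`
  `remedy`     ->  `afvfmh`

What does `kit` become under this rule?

The shift depends on letter class: consonant h→q is +9, but vowel a→b is +1. Two shifts are in play — +1 for a/e/i/o/u, +9 for every other letter.
For kit: k(cons)+9=t, i(vowel)+1=j, t(cons)+9=c.

tjc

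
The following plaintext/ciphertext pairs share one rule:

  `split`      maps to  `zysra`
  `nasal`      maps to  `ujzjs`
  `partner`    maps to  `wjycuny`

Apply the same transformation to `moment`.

txtnuc

Shifts by position in split: pos 0: s→z (+7), pos 1: p→y (+9), pos 2: l→s (+7), pos 3: i→r (+9) — repeating every 2. The shifts repeat in a cycle of length 2: positions 0,1,… shift by +7, +9, then the pattern repeats.
For moment: m+7=t, o+9=x, m+7=t, e+9=n, n+7=u, t+9=c.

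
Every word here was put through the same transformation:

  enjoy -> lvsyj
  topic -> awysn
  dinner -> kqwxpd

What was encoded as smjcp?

Letter i (0-indexed) is shifted by i+7, so successive shifts are 7, 8, 9, ….
Undoing it on smjcp: s−7=l, m−8=e, j−9=a, c−10=s, p−11=e.

lease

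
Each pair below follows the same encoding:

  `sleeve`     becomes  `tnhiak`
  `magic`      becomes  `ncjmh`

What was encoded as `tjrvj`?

Each letter shifts forward by (position + 1), i.e. 1, 2, 3, … — the shift grows by one for each successive letter.
Undoing it on tjrvj: t−1=s, j−2=h, r−3=o, v−4=r, j−5=e.

shore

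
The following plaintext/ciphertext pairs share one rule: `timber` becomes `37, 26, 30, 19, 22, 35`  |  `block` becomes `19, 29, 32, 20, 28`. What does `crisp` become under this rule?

t is letter #20 and maps to 37: an offset of 17. The number is (letter's place in the alphabet, a=1) + 17.
For crisp: c=3→20, r=18→35, i=9→26, s=19→36, p=16→33.

20, 35, 26, 36, 33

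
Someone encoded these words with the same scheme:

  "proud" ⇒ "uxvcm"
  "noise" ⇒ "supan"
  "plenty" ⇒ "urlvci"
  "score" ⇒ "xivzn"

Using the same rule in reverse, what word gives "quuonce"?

In proud: p→u is +5, r→x is +6, o→v is +7, u→c is +8 — the shift increases by 1 each position. Each letter shifts forward by (position + 5), i.e. 5, 6, 7, … — the shift grows by one for each successive letter.
Decoding quuonce: q−5=l, u−6=o, u−7=n, o−8=g, n−9=e, c−10=s, e−11=t.

longest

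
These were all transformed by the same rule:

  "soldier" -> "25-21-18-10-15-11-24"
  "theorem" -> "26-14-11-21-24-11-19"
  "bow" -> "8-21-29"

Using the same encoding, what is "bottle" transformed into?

8-21-26-26-18-11

s is letter #19 and maps to 25: an offset of 6. Letters become their 1-based position plus 6 (so a→7, b→8, …).
For bottle: b=2→8, o=15→21, t=20→26, t=20→26, l=12→18, e=5→11.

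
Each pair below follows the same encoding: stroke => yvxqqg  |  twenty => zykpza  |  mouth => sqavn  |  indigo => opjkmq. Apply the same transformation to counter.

Shifts by position in stroke: pos 0: s→y (+6), pos 1: t→v (+2), pos 2: r→x (+6), pos 3: o→q (+2) — repeating every 2. A repeating key of period 2 is used — shifts +6, +2 over and over.
On counter: c+6=i, o+2=q, u+6=a, n+2=p, t+6=z, e+2=g, r+6=x.

iqapzgx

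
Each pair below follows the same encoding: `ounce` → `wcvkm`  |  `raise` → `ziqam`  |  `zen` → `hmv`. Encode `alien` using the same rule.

Compare letters: o→w is +8, u→c is +8, n→v is +8 — a constant shift. Each letter is shifted forward by 8 in the alphabet (a Caesar shift of +8).
On alien: a+8=i, l+8=t, i+8=q, e+8=m, n+8=v.

itqmv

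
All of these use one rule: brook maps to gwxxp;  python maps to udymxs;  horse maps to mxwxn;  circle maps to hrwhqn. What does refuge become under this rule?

wnkdln

The shift depends on letter class: consonant b→g is +5, but vowel o→x is +9. The rule splits by letter class: vowels +9, consonants +5.
On refuge: r(cons)+5=w, e(vowel)+9=n, f(cons)+5=k, u(vowel)+9=d, g(cons)+5=l, e(vowel)+9=n.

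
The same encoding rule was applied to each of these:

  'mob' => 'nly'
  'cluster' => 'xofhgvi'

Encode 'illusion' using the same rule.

roofhrlm

This is the alphabet-reversal cipher (Atbash): a becomes z, b becomes y, etc.
Applying it to illusion: i↔r, l↔o, l↔o, u↔f, s↔h, i↔r, o↔l, n↔m.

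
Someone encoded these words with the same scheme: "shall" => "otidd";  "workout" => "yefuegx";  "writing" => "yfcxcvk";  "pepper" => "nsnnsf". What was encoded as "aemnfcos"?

This is an affine cipher: with a=0,…,z=25, each position x becomes (9x+8) mod 26.
Undoing it on aemnfcos: a(0)→3·(0−8)≡2=c; e(4)→3·(4−8)≡14=o; m(12)→3·(12−8)≡12=m; n(13)→3·(13−8)≡15=p; f(5)→3·(5−8)≡17=r; c(2)→3·(2−8)≡8=i; o(14)→3·(14−8)≡18=s; s(18)→3·(18−8)≡4=e (all mod 26).

comprise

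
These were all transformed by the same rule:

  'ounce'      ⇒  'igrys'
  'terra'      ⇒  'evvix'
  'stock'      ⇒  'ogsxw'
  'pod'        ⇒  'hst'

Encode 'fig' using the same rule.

kmj

The output letters match the input read backwards, each shifted +4: ounce reversed is ecnuo. Read the word backwards and shift each letter +4.
Applying it to fig: reverse → gif; then shift: g+4=k, i+4=m, f+4=j.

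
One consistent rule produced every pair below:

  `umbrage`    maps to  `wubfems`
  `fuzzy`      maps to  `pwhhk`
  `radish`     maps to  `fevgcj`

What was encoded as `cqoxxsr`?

swollen

This is an affine cipher: with a=0,…,z=25, each position x becomes (23x+4) mod 26.
Decoding cqoxxsr: c(2)→17·(2−4)≡18=s; q(16)→17·(16−4)≡22=w; o(14)→17·(14−4)≡14=o; x(23)→17·(23−4)≡11=l; x(23)→17·(23−4)≡11=l; s(18)→17·(18−4)≡4=e; r(17)→17·(17−4)≡13=n (all mod 26).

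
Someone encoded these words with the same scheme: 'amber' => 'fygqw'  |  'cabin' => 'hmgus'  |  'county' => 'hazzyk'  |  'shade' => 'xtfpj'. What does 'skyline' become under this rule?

xwdxnzj

It's a Vigenère-style cipher with numeric key [5,12]: position i shifts by key[i mod 2].
For skyline: s+5=x, k+12=w, y+5=d, l+12=x, i+5=n, n+12=z, e+5=j.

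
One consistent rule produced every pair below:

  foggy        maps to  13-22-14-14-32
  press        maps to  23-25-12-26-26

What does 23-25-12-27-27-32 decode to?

f is letter #6 and maps to 13: an offset of 7. The number is (letter's place in the alphabet, a=1) + 7.
Reversing it on 23-25-12-27-27-32: 23→(23−7)÷1=16=p, 25→(25−7)÷1=18=r, 12→(12−7)÷1=5=e, 27→(27−7)÷1=20=t, 27→(27−7)÷1=20=t, 32→(32−7)÷1=25=y.

pretty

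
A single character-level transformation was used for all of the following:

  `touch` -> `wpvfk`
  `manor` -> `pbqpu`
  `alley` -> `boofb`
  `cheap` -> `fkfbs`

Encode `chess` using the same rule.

The shift depends on letter class: consonant t→w is +3, but vowel o→p is +1. The rule splits by letter class: vowels +1, consonants +3.
Applying it to chess: c(cons)+3=f, h(cons)+3=k, e(vowel)+1=f, s(cons)+3=v, s(cons)+3=v.

fkfvv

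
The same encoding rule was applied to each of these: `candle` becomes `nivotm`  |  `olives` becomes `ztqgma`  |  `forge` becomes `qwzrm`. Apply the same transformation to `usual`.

faclt

Shifts by position in candle: pos 0: c→n (+11), pos 1: a→i (+8), pos 2: n→v (+8), pos 3: d→o (+11), pos 4: l→t (+8), pos 5: e→m (+8) — repeating every 3. It's a Vigenère-style cipher with numeric key [11,8,8]: position i shifts by key[i mod 3].
Applying it to usual: u+11=f, s+8=a, u+8=c, a+11=l, l+8=t.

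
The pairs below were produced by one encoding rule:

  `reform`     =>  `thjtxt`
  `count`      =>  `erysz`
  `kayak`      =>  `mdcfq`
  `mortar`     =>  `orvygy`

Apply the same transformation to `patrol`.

In reform: r→t is +2, e→h is +3, f→j is +4, o→t is +5 — the shift increases by 1 each position. Letter i (0-indexed) is shifted by i+2, so successive shifts are 2, 3, 4, ….
On patrol: p+2=r, a+3=d, t+4=x, r+5=w, o+6=u, l+7=s.

rdxwus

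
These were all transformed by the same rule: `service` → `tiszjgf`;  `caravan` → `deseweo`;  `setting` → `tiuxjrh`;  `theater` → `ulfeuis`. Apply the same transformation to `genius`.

Shifts by position in service: pos 0: s→t (+1), pos 1: e→i (+4), pos 2: r→s (+1), pos 3: v→z (+4) — repeating every 2. A repeating key of period 2 is used — shifts +1, +4 over and over.
Applying it to genius: g+1=h, e+4=i, n+1=o, i+4=m, u+1=v, s+4=w.

hiomvw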